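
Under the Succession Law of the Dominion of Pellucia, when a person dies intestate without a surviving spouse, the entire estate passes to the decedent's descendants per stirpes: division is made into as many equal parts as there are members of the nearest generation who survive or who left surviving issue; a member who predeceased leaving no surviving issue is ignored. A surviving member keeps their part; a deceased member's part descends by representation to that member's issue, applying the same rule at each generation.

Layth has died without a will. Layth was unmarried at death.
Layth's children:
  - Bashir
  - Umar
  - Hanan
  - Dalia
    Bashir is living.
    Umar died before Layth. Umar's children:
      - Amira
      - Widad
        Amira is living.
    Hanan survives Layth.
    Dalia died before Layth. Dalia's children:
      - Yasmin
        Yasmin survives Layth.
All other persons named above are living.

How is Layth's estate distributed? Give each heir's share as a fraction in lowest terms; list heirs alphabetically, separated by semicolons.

There is no surviving spouse, so the entire estate passes to Layth's descendants per stirpes.
The estate is divided into 4 equal shares of 1/4 among Bashir, Umar, Hanan, Dalia.
Bashir is living and takes 1/4.
Umar predeceased; the 1/4 allotted to Umar's branch passes to Umar's issue by representation.
The 1/4 is divided into 2 equal shares of 1/8 among Amira, Widad.
Amira is living and takes 1/8.
Widad is living and takes 1/8.
Hanan is living and takes 1/4.
Dalia predeceased; the 1/4 allotted to Dalia's branch passes to Dalia's issue by representation.
Yasmin is the sole taker at this level and receives the full 1/4.

Amira 1/8; Bashir 1/4; Hanan 1/4; Widad 1/8; Yasmin 1/4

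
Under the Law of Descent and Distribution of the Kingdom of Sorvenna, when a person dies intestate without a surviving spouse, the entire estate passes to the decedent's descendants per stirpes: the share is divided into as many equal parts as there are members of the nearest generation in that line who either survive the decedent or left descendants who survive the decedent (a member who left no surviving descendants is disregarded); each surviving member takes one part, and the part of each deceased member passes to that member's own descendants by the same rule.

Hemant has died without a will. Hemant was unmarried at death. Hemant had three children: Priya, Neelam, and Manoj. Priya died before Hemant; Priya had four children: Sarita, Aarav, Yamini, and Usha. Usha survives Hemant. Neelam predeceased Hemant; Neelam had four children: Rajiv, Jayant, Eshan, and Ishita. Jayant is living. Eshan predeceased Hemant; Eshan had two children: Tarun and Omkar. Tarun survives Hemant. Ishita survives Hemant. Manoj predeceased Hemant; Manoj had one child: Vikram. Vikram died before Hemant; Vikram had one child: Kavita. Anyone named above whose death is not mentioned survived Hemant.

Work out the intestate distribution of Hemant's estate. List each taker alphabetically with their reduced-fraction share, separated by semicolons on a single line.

There is no surviving spouse, so the entire estate passes to Hemant's descendants per stirpes.
The estate is divided into 3 equal shares of 1/3 among Priya, Neelam, Manoj.
Priya predeceased; the 1/3 allotted to Priya's branch passes to Priya's issue by representation.
The 1/3 is divided into 4 equal shares of 1/12 among Sarita, Aarav, Yamini, Usha.
Sarita is living and takes 1/12.
Aarav is living and takes 1/12.
Yamini is living and takes 1/12.
Usha is living and takes 1/12.
Neelam predeceased; the 1/3 allotted to Neelam's branch passes to Neelam's issue by representation.
The 1/3 is divided into 4 equal shares of 1/12 among Rajiv, Jayant, Eshan, Ishita.
Rajiv is living and takes 1/12.
Jayant is living and takes 1/12.
Eshan predeceased; the 1/12 allotted to Eshan's branch passes to Eshan's issue by representation.
The 1/12 is divided into 2 equal shares of 1/24 among Tarun, Omkar.
Tarun is living and takes 1/24.
Omkar is living and takes 1/24.
Ishita is living and takes 1/12.
Manoj predeceased; the 1/3 allotted to Manoj's branch passes to Manoj's issue by representation.
Vikram's line is the sole branch at this level, so the full 1/3 passes to Vikram's issue by representation.
Kavita is the sole taker at this level and receives the full 1/3.

Aarav 1/12; Ishita 1/12; Jayant 1/12; Kavita 1/3; Omkar 1/24; Rajiv 1/12; Sarita 1/12; Tarun 1/24; Usha 1/12; Yamini 1/12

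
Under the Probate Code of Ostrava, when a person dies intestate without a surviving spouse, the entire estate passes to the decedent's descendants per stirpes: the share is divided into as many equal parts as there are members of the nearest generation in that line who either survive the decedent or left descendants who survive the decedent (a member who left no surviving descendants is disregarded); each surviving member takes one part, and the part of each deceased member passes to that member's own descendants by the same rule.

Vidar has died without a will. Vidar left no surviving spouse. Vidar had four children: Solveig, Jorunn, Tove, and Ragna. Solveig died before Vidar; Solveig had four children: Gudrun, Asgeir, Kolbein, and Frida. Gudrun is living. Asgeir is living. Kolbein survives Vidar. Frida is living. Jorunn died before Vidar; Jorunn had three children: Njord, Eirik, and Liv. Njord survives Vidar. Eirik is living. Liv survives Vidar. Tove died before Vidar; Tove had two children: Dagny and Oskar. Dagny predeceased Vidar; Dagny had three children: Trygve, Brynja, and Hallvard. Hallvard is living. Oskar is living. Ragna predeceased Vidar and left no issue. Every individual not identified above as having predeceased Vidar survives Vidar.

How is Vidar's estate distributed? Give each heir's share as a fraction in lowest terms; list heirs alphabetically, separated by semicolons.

There is no surviving spouse, so the entire estate passes to Vidar's descendants per stirpes.
Ragna left no surviving issue, so that branch lapses and is disregarded.
The estate is divided into 3 equal shares of 1/3 among Solveig, Jorunn, Tove.
Solveig predeceased; the 1/3 allotted to Solveig's branch passes to Solveig's issue by representation.
The 1/3 is divided into 4 equal shares of 1/12 among Gudrun, Asgeir, Kolbein, Frida.
Gudrun is living and takes 1/12.
Asgeir is living and takes 1/12.
Kolbein is living and takes 1/12.
Frida is living and takes 1/12.
Jorunn predeceased; the 1/3 allotted to Jorunn's branch passes to Jorunn's issue by representation.
The 1/3 is divided into 3 equal shares of 1/9 among Njord, Eirik, Liv.
Njord is living and takes 1/9.
Eirik is living and takes 1/9.
Liv is living and takes 1/9.
Tove predeceased; the 1/3 allotted to Tove's branch passes to Tove's issue by representation.
The 1/3 is divided into 2 equal shares of 1/6 among Dagny, Oskar.
Dagny predeceased; the 1/6 allotted to Dagny's branch passes to Dagny's issue by representation.
The 1/6 is divided into 3 equal shares of 1/18 among Trygve, Brynja, Hallvard.
Trygve is living and takes 1/18.
Brynja is living and takes 1/18.
Hallvard is living and takes 1/18.
Oskar is living and takes 1/6.

Asgeir 1/12; Brynja 1/18; Eirik 1/9; Frida 1/12; Gudrun 1/12; Hallvard 1/18; Kolbein 1/12; Liv 1/9; Njord 1/9; Oskar 1/6; Trygve 1/18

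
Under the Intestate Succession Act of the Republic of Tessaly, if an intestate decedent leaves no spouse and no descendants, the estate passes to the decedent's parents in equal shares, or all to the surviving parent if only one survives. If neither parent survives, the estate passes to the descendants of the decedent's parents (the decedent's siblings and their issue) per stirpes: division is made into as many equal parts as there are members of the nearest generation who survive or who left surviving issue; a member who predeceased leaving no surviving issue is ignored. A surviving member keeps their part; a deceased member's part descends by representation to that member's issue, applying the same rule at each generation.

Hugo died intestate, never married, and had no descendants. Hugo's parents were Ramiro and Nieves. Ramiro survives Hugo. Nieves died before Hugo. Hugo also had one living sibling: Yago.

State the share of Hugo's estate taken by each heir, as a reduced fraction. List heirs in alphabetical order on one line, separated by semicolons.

Ramiro 1

Only one parent, Ramiro, survives, so Ramiro takes the entire estate. The siblings take nothing because a surviving parent has priority.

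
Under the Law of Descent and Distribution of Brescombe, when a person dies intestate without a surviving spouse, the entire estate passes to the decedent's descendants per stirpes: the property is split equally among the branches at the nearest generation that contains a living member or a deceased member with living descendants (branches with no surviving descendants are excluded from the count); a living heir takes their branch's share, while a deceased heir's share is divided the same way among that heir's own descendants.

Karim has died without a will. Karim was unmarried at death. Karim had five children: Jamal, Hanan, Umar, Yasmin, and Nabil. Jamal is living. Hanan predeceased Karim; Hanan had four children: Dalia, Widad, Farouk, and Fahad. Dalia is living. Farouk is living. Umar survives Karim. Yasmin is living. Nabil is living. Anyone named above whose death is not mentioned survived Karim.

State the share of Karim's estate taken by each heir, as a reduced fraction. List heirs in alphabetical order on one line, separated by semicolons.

There is no surviving spouse, so the entire estate passes to Karim's descendants per stirpes.
The estate is divided into 5 equal shares of 1/5 among Jamal, Hanan, Umar, Yasmin, Nabil.
Jamal is living and takes 1/5.
Hanan predeceased; the 1/5 allotted to Hanan's branch passes to Hanan's issue by representation.
The 1/5 is divided into 4 equal shares of 1/20 among Dalia, Widad, Farouk, Fahad.
Dalia is living and takes 1/20.
Widad is living and takes 1/20.
Farouk is living and takes 1/20.
Fahad is living and takes 1/20.
Umar is living and takes 1/5.
Yasmin is living and takes 1/5.
Nabil is living and takes 1/5.

Dalia 1/20; Fahad 1/20; Farouk 1/20; Jamal 1/5; Nabil 1/5; Umar 1/5; Widad 1/20; Yasmin 1/5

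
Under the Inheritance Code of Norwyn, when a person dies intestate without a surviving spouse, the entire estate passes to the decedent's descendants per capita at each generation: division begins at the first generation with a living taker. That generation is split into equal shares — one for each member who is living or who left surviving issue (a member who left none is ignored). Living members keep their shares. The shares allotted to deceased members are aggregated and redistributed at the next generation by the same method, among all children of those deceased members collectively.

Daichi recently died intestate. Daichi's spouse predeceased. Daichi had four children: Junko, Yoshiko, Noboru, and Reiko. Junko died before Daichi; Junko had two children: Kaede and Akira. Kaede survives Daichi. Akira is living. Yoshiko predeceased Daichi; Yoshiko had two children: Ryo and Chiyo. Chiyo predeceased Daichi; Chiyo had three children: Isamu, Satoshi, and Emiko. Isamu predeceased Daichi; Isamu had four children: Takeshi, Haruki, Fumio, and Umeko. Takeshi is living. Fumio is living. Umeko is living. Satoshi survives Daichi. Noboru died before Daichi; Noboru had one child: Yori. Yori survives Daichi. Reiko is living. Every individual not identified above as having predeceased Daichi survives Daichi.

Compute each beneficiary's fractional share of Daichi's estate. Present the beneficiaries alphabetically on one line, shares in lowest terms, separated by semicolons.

There is no surviving spouse, so the entire estate passes to Daichi's descendants per capita at each generation.
At generation 1 (Junko, Yoshiko, Noboru, Reiko) there are 4 shares of (1)/4 = 1/4 each.
Living: Reiko — each takes 1/4.
Deceased: Junko, Yoshiko, and Noboru. Their combined 3/4 is pooled and carried to generation 2.
At generation 2 (Kaede, Akira, Ryo, Chiyo, Yori) there are 5 shares of (3/4)/5 = 3/20 each.
Living: Kaede, Akira, Ryo, and Yori — each takes 3/20.
Deceased: Chiyo. That 3/20 share is carried to generation 3.
At generation 3 (Isamu, Satoshi, Emiko) there are 3 shares of (3/20)/3 = 1/20 each.
Living: Satoshi and Emiko — each takes 1/20.
Deceased: Isamu. That 1/20 share is carried to generation 4.
At generation 4 (Takeshi, Haruki, Fumio, Umeko) there are 4 shares of (1/20)/4 = 1/80 each.
Living: Takeshi, Haruki, Fumio, and Umeko — each takes 1/80.

Akira 3/20; Emiko 1/20; Fumio 1/80; Haruki 1/80; Kaede 3/20; Reiko 1/4; Ryo 3/20; Satoshi 1/20; Takeshi 1/80; Umeko 1/80; Yori 3/20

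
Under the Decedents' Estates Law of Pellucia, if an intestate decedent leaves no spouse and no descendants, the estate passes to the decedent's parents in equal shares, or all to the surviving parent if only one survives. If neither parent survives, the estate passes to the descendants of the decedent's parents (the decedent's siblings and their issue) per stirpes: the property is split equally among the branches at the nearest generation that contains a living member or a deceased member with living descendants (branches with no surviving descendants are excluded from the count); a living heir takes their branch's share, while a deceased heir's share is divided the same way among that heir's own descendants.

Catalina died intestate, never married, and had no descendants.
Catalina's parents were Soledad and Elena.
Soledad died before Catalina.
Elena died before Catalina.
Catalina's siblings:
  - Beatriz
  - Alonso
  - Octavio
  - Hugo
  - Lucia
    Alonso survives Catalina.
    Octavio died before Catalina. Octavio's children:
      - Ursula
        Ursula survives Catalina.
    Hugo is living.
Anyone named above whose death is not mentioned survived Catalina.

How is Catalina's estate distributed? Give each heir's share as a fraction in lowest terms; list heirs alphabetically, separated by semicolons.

Alonso 1/5; Beatriz 1/5; Hugo 1/5; Lucia 1/5; Ursula 1/5

Neither parent survives and there are no descendants, so the estate passes to Catalina's siblings and their issue per stirpes.
The estate is divided into 5 equal shares of 1/5 among Beatriz, Alonso, Octavio, Hugo, Lucia.
Beatriz is living and takes 1/5.
Alonso is living and takes 1/5.
Octavio predeceased; the 1/5 allotted to Octavio's branch passes to Octavio's issue by representation.
Ursula is the sole taker at this level and receives the full 1/5.
Hugo is living and takes 1/5.
Lucia is living and takes 1/5.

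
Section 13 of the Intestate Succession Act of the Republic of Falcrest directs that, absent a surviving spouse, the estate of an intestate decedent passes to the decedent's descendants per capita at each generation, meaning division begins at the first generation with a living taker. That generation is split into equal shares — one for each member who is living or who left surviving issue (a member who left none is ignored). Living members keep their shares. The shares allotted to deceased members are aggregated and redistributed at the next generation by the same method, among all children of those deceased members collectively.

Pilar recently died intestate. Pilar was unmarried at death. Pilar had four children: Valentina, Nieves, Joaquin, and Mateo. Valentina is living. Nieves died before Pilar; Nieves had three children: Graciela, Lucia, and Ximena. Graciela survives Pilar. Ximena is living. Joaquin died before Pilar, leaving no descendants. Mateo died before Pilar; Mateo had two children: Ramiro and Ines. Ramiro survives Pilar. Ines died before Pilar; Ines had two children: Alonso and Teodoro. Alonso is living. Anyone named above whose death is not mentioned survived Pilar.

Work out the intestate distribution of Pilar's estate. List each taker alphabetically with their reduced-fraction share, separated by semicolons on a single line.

There is no surviving spouse, so the entire estate passes to Pilar's descendants per capita at each generation.
At generation 1 (Valentina, Nieves, Mateo) there are 3 shares of (1)/3 = 1/3 each.
Living: Valentina — each takes 1/3.
Deceased: Nieves and Mateo. Their combined 2/3 is pooled and carried to generation 2.
At generation 2 (Graciela, Lucia, Ximena, Ramiro, Ines) there are 5 shares of (2/3)/5 = 2/15 each.
Living: Graciela, Lucia, Ximena, and Ramiro — each takes 2/15.
Deceased: Ines. That 2/15 share is carried to generation 3.
At generation 3 (Alonso, Teodoro) there are 2 shares of (2/15)/2 = 1/15 each.
Living: Alonso and Teodoro — each takes 1/15.

Alonso 1/15; Graciela 2/15; Lucia 2/15; Ramiro 2/15; Teodoro 1/15; Valentina 1/3; Ximena 2/15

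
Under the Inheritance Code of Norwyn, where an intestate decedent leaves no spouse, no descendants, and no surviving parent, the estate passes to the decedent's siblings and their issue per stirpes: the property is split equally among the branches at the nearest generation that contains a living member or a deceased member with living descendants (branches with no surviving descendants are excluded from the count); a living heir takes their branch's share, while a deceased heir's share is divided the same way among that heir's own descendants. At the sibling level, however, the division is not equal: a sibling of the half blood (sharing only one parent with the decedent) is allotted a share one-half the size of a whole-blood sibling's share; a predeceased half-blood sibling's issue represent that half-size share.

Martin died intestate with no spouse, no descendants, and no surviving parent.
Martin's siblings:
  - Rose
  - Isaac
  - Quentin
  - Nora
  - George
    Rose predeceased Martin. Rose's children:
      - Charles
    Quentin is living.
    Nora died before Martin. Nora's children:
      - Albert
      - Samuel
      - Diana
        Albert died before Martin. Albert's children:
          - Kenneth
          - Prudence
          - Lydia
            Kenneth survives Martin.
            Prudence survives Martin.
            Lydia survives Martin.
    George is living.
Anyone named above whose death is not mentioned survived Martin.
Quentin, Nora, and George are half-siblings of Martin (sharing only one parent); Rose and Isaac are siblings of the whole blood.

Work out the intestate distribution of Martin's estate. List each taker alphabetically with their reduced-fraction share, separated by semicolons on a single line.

Charles 2/7; Diana 1/21; George 1/7; Isaac 2/7; Kenneth 1/63; Lydia 1/63; Prudence 1/63; Quentin 1/7; Samuel 1/21

No spouse, descendants, or parent survives, so the estate passes to Martin's siblings per stirpes.
Half-blood siblings count for one-half the weight of whole-blood siblings at the initial division.
Dividing 1 in proportion to weights (total weight 7/2): Rose (weight 1) → 2/7; Isaac (weight 1) → 2/7; Quentin (weight 1/2) → 1/7; Nora (weight 1/2) → 1/7; George (weight 1/2) → 1/7.
Rose predeceased; the 2/7 allotted to Rose's branch passes to Rose's issue by representation.
Charles is the sole taker at this level and receives the full 2/7.
Isaac is living and takes 2/7.
Quentin is living and takes 1/7.
Nora predeceased; the 1/7 allotted to Nora's branch passes to Nora's issue by representation.
The 1/7 is divided into 3 equal shares of 1/21 among Albert, Samuel, Diana.
Albert predeceased; the 1/21 allotted to Albert's branch passes to Albert's issue by representation.
The 1/21 is divided into 3 equal shares of 1/63 among Kenneth, Prudence, Lydia.
Kenneth is living and takes 1/63.
Prudence is living and takes 1/63.
Lydia is living and takes 1/63.
Samuel is living and takes 1/21.
Diana is living and takes 1/21.
George is living and takes 1/7.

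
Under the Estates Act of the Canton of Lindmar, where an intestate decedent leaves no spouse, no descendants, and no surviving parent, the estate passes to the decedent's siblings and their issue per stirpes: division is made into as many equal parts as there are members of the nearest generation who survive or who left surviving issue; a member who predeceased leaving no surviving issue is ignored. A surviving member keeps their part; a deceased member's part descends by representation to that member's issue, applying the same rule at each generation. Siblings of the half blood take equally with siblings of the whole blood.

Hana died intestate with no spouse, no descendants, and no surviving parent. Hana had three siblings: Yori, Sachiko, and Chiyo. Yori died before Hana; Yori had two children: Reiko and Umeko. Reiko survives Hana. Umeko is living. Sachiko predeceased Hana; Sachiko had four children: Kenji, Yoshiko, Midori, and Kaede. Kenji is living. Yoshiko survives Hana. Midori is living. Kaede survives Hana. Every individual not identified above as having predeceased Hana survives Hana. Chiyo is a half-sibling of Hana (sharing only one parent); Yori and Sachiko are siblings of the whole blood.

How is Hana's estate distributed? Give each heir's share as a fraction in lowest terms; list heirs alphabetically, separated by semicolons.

No spouse, descendants, or parent survives, so the estate passes to Hana's siblings per stirpes.
Half-blood and whole-blood siblings take equally under the stated rule.
The estate is divided into 3 equal shares of 1/3 among Yori, Sachiko, Chiyo.
Yori predeceased; the 1/3 allotted to Yori's branch passes to Yori's issue by representation.
The 1/3 is divided into 2 equal shares of 1/6 among Reiko, Umeko.
Reiko is living and takes 1/6.
Umeko is living and takes 1/6.
Sachiko predeceased; the 1/3 allotted to Sachiko's branch passes to Sachiko's issue by representation.
The 1/3 is divided into 4 equal shares of 1/12 among Kenji, Yoshiko, Midori, Kaede.
Kenji is living and takes 1/12.
Yoshiko is living and takes 1/12.
Midori is living and takes 1/12.
Kaede is living and takes 1/12.
Chiyo is living and takes 1/3.

Chiyo 1/3; Kaede 1/12; Kenji 1/12; Midori 1/12; Reiko 1/6; Umeko 1/6; Yoshiko 1/12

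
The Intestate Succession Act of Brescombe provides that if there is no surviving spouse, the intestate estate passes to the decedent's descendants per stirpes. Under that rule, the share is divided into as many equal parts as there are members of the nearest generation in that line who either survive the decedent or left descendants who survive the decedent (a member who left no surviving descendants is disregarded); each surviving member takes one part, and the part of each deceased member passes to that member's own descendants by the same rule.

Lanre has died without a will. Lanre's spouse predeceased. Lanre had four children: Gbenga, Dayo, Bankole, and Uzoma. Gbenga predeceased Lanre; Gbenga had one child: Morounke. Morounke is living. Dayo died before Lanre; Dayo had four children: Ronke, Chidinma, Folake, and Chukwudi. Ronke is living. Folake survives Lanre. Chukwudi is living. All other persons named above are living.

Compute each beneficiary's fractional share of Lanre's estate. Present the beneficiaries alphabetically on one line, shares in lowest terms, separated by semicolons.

Bankole 1/4; Chidinma 1/16; Chukwudi 1/16; Folake 1/16; Morounke 1/4; Ronke 1/16; Uzoma 1/4

There is no surviving spouse, so the entire estate passes to Lanre's descendants per stirpes.
The estate is divided into 4 equal shares of 1/4 among Gbenga, Dayo, Bankole, Uzoma.
Gbenga predeceased; the 1/4 allotted to Gbenga's branch passes to Gbenga's issue by representation.
Morounke is the sole taker at this level and receives the full 1/4.
Dayo predeceased; the 1/4 allotted to Dayo's branch passes to Dayo's issue by representation.
The 1/4 is divided into 4 equal shares of 1/16 among Ronke, Chidinma, Folake, Chukwudi.
Ronke is living and takes 1/16.
Chidinma is living and takes 1/16.
Folake is living and takes 1/16.
Chukwudi is living and takes 1/16.
Bankole is living and takes 1/4.
Uzoma is living and takes 1/4.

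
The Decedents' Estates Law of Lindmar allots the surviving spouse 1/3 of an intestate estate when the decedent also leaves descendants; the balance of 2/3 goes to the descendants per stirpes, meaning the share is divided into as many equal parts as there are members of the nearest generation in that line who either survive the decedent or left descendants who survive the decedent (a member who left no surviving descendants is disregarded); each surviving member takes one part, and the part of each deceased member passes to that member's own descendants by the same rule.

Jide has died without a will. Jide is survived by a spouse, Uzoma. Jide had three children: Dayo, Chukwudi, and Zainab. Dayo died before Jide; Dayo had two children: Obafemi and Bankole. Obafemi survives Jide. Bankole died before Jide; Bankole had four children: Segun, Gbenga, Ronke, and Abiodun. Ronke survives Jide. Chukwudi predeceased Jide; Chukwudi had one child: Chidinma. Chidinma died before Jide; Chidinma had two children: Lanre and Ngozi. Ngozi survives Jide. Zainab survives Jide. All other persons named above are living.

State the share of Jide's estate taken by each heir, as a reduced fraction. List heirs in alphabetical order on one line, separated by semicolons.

Uzoma, as surviving spouse, takes 1/3.
The remaining 2/3 passes to Jide's descendants per stirpes.
The 2/3 is divided into 3 equal shares of 2/9 among Dayo, Chukwudi, Zainab.
Dayo predeceased; the 2/9 allotted to Dayo's branch passes to Dayo's issue by representation.
The 2/9 is divided into 2 equal shares of 1/9 among Obafemi, Bankole.
Obafemi is living and takes 1/9.
Bankole predeceased; the 1/9 allotted to Bankole's branch passes to Bankole's issue by representation.
The 1/9 is divided into 4 equal shares of 1/36 among Segun, Gbenga, Ronke, Abiodun.
Segun is living and takes 1/36.
Gbenga is living and takes 1/36.
Ronke is living and takes 1/36.
Abiodun is living and takes 1/36.
Chukwudi predeceased; the 2/9 allotted to Chukwudi's branch passes to Chukwudi's issue by representation.
Chidinma's line is the sole branch at this level, so the full 2/9 passes to Chidinma's issue by representation.
The 2/9 is divided into 2 equal shares of 1/9 among Lanre, Ngozi.
Lanre is living and takes 1/9.
Ngozi is living and takes 1/9.
Zainab is living and takes 2/9.

Abiodun 1/36; Gbenga 1/36; Lanre 1/9; Ngozi 1/9; Obafemi 1/9; Ronke 1/36; Segun 1/36; Uzoma 1/3; Zainab 2/9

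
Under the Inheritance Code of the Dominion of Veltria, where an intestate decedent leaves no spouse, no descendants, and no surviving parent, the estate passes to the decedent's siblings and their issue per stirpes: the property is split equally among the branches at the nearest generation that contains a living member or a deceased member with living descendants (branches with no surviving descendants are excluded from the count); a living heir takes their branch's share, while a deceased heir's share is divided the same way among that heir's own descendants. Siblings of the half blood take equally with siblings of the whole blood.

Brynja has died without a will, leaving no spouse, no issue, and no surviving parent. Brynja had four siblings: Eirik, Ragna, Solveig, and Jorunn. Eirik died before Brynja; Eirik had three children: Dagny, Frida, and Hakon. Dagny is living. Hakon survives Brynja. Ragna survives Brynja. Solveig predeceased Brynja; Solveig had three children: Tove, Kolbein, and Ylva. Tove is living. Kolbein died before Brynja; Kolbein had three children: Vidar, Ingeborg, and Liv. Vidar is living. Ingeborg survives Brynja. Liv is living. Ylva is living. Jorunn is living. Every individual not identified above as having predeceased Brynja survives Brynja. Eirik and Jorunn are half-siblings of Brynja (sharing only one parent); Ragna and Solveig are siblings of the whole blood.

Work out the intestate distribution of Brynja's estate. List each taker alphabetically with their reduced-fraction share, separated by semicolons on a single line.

No spouse, descendants, or parent survives, so the estate passes to Brynja's siblings per stirpes.
Half-blood and whole-blood siblings take equally under the stated rule.
The estate is divided into 4 equal shares of 1/4 among Eirik, Ragna, Solveig, Jorunn.
Eirik predeceased; the 1/4 allotted to Eirik's branch passes to Eirik's issue by representation.
The 1/4 is divided into 3 equal shares of 1/12 among Dagny, Frida, Hakon.
Dagny is living and takes 1/12.
Frida is living and takes 1/12.
Hakon is living and takes 1/12.
Ragna is living and takes 1/4.
Solveig predeceased; the 1/4 allotted to Solveig's branch passes to Solveig's issue by representation.
The 1/4 is divided into 3 equal shares of 1/12 among Tove, Kolbein, Ylva.
Tove is living and takes 1/12.
Kolbein predeceased; the 1/12 allotted to Kolbein's branch passes to Kolbein's issue by representation.
The 1/12 is divided into 3 equal shares of 1/36 among Vidar, Ingeborg, Liv.
Vidar is living and takes 1/36.
Ingeborg is living and takes 1/36.
Liv is living and takes 1/36.
Ylva is living and takes 1/12.
Jorunn is living and takes 1/4.

Dagny 1/12; Frida 1/12; Hakon 1/12; Ingeborg 1/36; Jorunn 1/4; Liv 1/36; Ragna 1/4; Tove 1/12; Vidar 1/36; Ylva 1/12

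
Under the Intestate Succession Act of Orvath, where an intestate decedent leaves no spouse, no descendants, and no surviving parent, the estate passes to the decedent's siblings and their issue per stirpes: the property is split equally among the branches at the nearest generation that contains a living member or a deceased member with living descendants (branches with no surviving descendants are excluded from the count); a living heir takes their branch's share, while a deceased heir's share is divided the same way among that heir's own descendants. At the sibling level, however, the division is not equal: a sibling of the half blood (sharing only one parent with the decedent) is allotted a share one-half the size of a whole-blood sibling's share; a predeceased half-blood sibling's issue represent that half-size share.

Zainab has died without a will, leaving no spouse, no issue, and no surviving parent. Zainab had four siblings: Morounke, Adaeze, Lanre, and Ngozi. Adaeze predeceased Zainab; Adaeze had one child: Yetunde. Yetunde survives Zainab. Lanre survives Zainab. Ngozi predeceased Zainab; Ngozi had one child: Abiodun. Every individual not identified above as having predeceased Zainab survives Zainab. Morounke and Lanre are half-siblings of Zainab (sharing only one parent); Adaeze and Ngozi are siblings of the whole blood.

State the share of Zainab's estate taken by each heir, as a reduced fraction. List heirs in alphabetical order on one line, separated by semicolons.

No spouse, descendants, or parent survives, so the estate passes to Zainab's siblings per stirpes.
Half-blood siblings count for one-half the weight of whole-blood siblings at the initial division.
Dividing 1 in proportion to weights (total weight 3): Morounke (weight 1/2) → 1/6; Adaeze (weight 1) → 1/3; Lanre (weight 1/2) → 1/6; Ngozi (weight 1) → 1/3.
Morounke is living and takes 1/6.
Adaeze predeceased; the 1/3 allotted to Adaeze's branch passes to Adaeze's issue by representation.
Yetunde is the sole taker at this level and receives the full 1/3.
Lanre is living and takes 1/6.
Ngozi predeceased; the 1/3 allotted to Ngozi's branch passes to Ngozi's issue by representation.
Abiodun is the sole taker at this level and receives the full 1/3.

Abiodun 1/3; Lanre 1/6; Morounke 1/6; Yetunde 1/3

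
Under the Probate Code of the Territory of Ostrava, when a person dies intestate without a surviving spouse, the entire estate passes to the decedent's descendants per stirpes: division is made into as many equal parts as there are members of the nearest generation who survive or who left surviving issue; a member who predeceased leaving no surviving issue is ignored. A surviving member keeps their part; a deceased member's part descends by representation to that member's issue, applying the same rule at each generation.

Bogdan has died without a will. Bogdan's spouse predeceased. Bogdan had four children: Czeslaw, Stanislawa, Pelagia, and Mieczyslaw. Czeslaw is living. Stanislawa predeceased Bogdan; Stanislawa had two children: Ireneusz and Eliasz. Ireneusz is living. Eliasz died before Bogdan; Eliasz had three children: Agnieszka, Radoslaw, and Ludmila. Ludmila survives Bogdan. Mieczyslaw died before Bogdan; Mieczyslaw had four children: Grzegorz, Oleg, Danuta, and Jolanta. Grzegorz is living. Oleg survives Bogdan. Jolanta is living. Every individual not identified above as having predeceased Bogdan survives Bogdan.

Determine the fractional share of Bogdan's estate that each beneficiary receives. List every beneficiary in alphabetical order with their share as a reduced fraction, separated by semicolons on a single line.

There is no surviving spouse, so the entire estate passes to Bogdan's descendants per stirpes.
The estate is divided into 4 equal shares of 1/4 among Czeslaw, Stanislawa, Pelagia, Mieczyslaw.
Czeslaw is living and takes 1/4.
Stanislawa predeceased; the 1/4 allotted to Stanislawa's branch passes to Stanislawa's issue by representation.
The 1/4 is divided into 2 equal shares of 1/8 among Ireneusz, Eliasz.
Ireneusz is living and takes 1/8.
Eliasz predeceased; the 1/8 allotted to Eliasz's branch passes to Eliasz's issue by representation.
The 1/8 is divided into 3 equal shares of 1/24 among Agnieszka, Radoslaw, Ludmila.
Agnieszka is living and takes 1/24.
Radoslaw is living and takes 1/24.
Ludmila is living and takes 1/24.
Pelagia is living and takes 1/4.
Mieczyslaw predeceased; the 1/4 allotted to Mieczyslaw's branch passes to Mieczyslaw's issue by representation.
The 1/4 is divided into 4 equal shares of 1/16 among Grzegorz, Oleg, Danuta, Jolanta.
Grzegorz is living and takes 1/16.
Oleg is living and takes 1/16.
Danuta is living and takes 1/16.
Jolanta is living and takes 1/16.

Agnieszka 1/24; Czeslaw 1/4; Danuta 1/16; Grzegorz 1/16; Ireneusz 1/8; Jolanta 1/16; Ludmila 1/24; Oleg 1/16; Pelagia 1/4; Radoslaw 1/24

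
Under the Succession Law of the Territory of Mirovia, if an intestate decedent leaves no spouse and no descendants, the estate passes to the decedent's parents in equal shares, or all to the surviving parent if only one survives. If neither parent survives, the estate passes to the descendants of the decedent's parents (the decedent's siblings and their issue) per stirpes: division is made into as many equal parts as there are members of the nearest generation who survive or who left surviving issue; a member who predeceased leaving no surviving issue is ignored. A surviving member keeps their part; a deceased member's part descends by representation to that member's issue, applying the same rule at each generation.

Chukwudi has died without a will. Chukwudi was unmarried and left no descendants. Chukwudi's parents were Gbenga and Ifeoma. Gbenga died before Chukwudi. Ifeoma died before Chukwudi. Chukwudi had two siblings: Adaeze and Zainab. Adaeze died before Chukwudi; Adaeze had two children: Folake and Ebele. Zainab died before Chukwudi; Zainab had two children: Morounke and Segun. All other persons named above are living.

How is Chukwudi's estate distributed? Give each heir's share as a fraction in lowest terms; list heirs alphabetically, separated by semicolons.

Neither parent survives and there are no descendants, so the estate passes to Chukwudi's siblings and their issue per stirpes.
The estate is divided into 2 equal shares of 1/2 among Adaeze, Zainab.
Adaeze predeceased; the 1/2 allotted to Adaeze's branch passes to Adaeze's issue by representation.
The 1/2 is divided into 2 equal shares of 1/4 among Folake, Ebele.
Folake is living and takes 1/4.
Ebele is living and takes 1/4.
Zainab predeceased; the 1/2 allotted to Zainab's branch passes to Zainab's issue by representation.
The 1/2 is divided into 2 equal shares of 1/4 among Morounke, Segun.
Morounke is living and takes 1/4.
Segun is living and takes 1/4.

Ebele 1/4; Folake 1/4; Morounke 1/4; Segun 1/4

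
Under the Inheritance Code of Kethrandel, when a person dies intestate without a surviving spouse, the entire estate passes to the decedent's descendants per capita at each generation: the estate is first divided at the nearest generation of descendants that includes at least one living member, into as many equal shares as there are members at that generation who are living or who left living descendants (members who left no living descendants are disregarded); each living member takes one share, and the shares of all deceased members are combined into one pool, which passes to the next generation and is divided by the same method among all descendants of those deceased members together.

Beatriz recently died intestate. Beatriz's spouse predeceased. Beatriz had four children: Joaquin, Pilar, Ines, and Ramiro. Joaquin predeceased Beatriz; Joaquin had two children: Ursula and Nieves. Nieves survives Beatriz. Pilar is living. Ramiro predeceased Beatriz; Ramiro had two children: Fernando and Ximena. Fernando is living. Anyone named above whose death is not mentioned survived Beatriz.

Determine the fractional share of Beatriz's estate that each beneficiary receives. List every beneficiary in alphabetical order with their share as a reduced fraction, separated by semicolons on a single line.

There is no surviving spouse, so the entire estate passes to Beatriz's descendants per capita at each generation.
At generation 1 (Joaquin, Pilar, Ines, Ramiro) there are 4 shares of (1)/4 = 1/4 each.
Living: Pilar and Ines — each takes 1/4.
Deceased: Joaquin and Ramiro. Their combined 1/2 is pooled and carried to generation 2.
At generation 2 (Ursula, Nieves, Fernando, Ximena) there are 4 shares of (1/2)/4 = 1/8 each.
Living: Ursula, Nieves, Fernando, and Ximena — each takes 1/8.

Fernando 1/8; Ines 1/4; Nieves 1/8; Pilar 1/4; Ursula 1/8; Ximena 1/8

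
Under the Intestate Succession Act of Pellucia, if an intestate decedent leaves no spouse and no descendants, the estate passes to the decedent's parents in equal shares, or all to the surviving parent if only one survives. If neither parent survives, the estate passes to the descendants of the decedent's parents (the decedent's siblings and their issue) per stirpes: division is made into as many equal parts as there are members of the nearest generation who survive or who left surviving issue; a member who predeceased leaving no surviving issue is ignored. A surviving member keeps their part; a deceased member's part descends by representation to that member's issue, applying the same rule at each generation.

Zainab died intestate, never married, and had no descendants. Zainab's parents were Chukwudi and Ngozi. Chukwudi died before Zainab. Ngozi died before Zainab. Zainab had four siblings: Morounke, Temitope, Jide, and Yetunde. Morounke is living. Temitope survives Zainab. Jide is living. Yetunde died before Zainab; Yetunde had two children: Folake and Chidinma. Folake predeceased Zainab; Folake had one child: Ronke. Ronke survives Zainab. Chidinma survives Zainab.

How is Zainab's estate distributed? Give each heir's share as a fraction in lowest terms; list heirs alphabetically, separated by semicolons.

Neither parent survives and there are no descendants, so the estate passes to Zainab's siblings and their issue per stirpes.
The estate is divided into 4 equal shares of 1/4 among Morounke, Temitope, Jide, Yetunde.
Morounke is living and takes 1/4.
Temitope is living and takes 1/4.
Jide is living and takes 1/4.
Yetunde predeceased; the 1/4 allotted to Yetunde's branch passes to Yetunde's issue by representation.
The 1/4 is divided into 2 equal shares of 1/8 among Folake, Chidinma.
Folake predeceased; the 1/8 allotted to Folake's branch passes to Folake's issue by representation.
Ronke is the sole taker at this level and receives the full 1/8.
Chidinma is living and takes 1/8.

Chidinma 1/8; Jide 1/4; Morounke 1/4; Ronke 1/8; Temitope 1/4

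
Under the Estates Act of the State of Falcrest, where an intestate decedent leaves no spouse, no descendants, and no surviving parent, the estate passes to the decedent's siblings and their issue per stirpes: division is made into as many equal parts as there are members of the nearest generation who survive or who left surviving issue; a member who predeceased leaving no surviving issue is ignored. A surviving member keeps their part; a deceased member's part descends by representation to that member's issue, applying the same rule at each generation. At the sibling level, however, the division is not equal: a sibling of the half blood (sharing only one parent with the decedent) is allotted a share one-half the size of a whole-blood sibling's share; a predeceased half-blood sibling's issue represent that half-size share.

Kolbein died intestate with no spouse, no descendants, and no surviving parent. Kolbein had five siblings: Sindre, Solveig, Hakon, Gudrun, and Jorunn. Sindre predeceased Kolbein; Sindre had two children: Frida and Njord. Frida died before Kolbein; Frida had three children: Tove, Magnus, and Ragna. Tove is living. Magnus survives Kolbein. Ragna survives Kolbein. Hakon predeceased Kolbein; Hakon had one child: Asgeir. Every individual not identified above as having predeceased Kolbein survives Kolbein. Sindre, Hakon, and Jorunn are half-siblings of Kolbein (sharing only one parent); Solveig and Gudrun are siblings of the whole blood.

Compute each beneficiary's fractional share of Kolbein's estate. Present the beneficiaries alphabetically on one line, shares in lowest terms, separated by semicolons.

Asgeir 1/7; Gudrun 2/7; Jorunn 1/7; Magnus 1/42; Njord 1/14; Ragna 1/42; Solveig 2/7; Tove 1/42

No spouse, descendants, or parent survives, so the estate passes to Kolbein's siblings per stirpes.
Half-blood siblings count for one-half the weight of whole-blood siblings at the initial division.
Dividing 1 in proportion to weights (total weight 7/2): Sindre (weight 1/2) → 1/7; Solveig (weight 1) → 2/7; Hakon (weight 1/2) → 1/7; Gudrun (weight 1) → 2/7; Jorunn (weight 1/2) → 1/7.
Sindre predeceased; the 1/7 allotted to Sindre's branch passes to Sindre's issue by representation.
The 1/7 is divided into 2 equal shares of 1/14 among Frida, Njord.
Frida predeceased; the 1/14 allotted to Frida's branch passes to Frida's issue by representation.
The 1/14 is divided into 3 equal shares of 1/42 among Tove, Magnus, Ragna.
Tove is living and takes 1/42.
Magnus is living and takes 1/42.
Ragna is living and takes 1/42.
Njord is living and takes 1/14.
Solveig is living and takes 2/7.
Hakon predeceased; the 1/7 allotted to Hakon's branch passes to Hakon's issue by representation.
Asgeir is the sole taker at this level and receives the full 1/7.
Gudrun is living and takes 2/7.
Jorunn is living and takes 1/7.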